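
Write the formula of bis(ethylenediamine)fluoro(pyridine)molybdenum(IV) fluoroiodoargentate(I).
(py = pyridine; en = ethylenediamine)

[Mo(en)2F(py)][AgFI]3

Cation [Mo…]: ligand charges -1, Mo(IV) ⇒ ion charge 3+.
Anion [Ag…]: ligand charges -2, Ag(I) ⇒ ion charge 1−.
One 3+ cation requires 3 of the 1− anion.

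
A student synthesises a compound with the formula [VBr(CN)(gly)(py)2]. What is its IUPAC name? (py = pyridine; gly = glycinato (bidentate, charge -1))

There is no counter-ion, so the complex is neutral overall.
Ligand charges: 2×pyridine (neutral), 1×cyano (-1 each), 1×bromo (-1 each), 1×glycinato (-1 each); total -3. So V + (-3) = 0, giving V = +3.
Ligands are named alphabetically: bromo before cyano before glycinato before pyridine.

bromocyano(glycinato)bis(pyridine)vanadium(III)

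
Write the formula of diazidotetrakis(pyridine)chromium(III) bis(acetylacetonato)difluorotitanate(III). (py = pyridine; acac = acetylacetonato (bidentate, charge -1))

Cation [Cr…]: ligand charges -2, Cr(III) ⇒ ion charge 1+.
Anion [Ti…]: ligand charges -4, Ti(III) ⇒ ion charge 1−.

[Cr(N3)2(py)4][Ti(acac)2F2]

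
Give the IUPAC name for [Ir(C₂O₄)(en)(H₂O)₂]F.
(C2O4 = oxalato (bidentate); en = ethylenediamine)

The 1 fluoride counter-ion carries a total charge of -1, so each complex ion is 1+.
Ligand charges: 1×oxalato (-2 each), 2×aqua (neutral), 1×ethylenediamine (neutral); total -2. So Ir + (-2) = 1+, giving Ir = +3.
Ligands are named alphabetically: aqua before ethylenediamine before oxalato.

diaqua(ethylenediamine)oxalatoiridium(III) fluoride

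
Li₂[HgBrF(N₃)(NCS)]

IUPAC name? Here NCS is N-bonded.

The 2 lithium counter-ions carry a total charge of +2, so each complex ion is 2−.
Ligand charges: 1×azido (-1 each), 1×isothiocyanato (-1 each), 1×fluoro (-1 each), 1×bromo (-1 each); total -4. So Hg + (-4) = 2−, giving Hg = +2.
The complex ion is anionic, so mercury takes the -ate form mercurate(II).

lithium azidobromofluoroisothiocyanatomercurate(II)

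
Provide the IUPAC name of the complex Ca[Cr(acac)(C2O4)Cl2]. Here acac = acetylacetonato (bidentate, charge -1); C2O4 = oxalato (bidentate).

calcium (acetylacetonato)dichlorooxalatochromate(III)

The 1 calcium counter-ion carries a total charge of +2, so each complex ion is 2−.
Ligand charges: 2×chloro (-1 each), 1×acetylacetonato (-1 each), 1×oxalato (-2 each); total -5. So Cr + (-5) = 2−, giving Cr = +3.
Ligands are named alphabetically: acetylacetonato before chloro before oxalato.
The complex ion is anionic, so chromium takes the -ate form chromate(III).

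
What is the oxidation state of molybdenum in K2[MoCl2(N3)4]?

+4

2 potassium outside the brackets (+1 each) → the complex ion is 2−.
Ligand charges: 2×Cl = -2; 4×N3 = -4; sum -6.
Mo + (-6) = 2− ⇒ Mo is +4.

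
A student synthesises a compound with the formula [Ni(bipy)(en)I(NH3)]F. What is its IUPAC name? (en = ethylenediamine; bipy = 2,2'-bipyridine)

The 1 fluoride counter-ion carries a total charge of -1, so each complex ion is 1+.
Ligand charges: 1×ammine (neutral), 1×ethylenediamine (neutral), 1×2,2'-bipyridine (neutral), 1×iodo (-1 each); total -1. So Ni + (-1) = 1+, giving Ni = +2.
Ligands are named alphabetically: ammine before bipyridine before ethylenediamine before iodo.

ammine(2,2'-bipyridine)(ethylenediamine)iodonickel(II) fluoride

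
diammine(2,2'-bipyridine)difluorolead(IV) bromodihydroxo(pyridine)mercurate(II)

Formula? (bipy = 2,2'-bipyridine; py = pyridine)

[Pb(bipy)F2(NH3)2][HgBr(OH)2(py)]2

Cation [Pb…]: ligand charges -2, Pb(IV) ⇒ ion charge 2+.
Anion [Hg…]: ligand charges -3, Hg(II) ⇒ ion charge 1−.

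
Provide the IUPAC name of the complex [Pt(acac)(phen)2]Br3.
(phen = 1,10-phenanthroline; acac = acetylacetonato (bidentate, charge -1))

(acetylacetonato)bis(1,10-phenanthroline)platinum(IV) bromide

The 3 bromide counter-ions carry a total charge of -3, so each complex ion is 3+.
Ligand charges: 2×1,10-phenanthroline (neutral), 1×acetylacetonato (-1 each); total -1. So Pt + (-1) = 3+, giving Pt = +4.
Ligands are named alphabetically: acetylacetonato before phenanthroline.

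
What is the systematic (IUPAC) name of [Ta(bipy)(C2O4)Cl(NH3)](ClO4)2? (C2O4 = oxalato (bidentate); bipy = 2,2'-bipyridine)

The 2 perchlorate counter-ions carry a total charge of -2, so each complex ion is 2+.
Ligand charges: 1×oxalato (-2 each), 1×2,2'-bipyridine (neutral), 1×ammine (neutral), 1×chloro (-1 each); total -3. So Ta + (-3) = 2+, giving Ta = +5.
Ligands are named alphabetically: ammine before bipyridine before chloro before oxalato.

ammine(2,2'-bipyridine)chlorooxalatotantalum(V) perchlorate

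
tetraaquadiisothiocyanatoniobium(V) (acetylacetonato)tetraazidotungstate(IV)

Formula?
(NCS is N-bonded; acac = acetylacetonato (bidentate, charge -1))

Cation [Nb…]: ligand charges -2, Nb(V) ⇒ ion charge 3+.
Anion [W…]: ligand charges -5, W(IV) ⇒ ion charge 1−.
One 3+ cation requires 3 of the 1− anion.

[Nb(H2O)4(NCS)2][W(acac)(N3)4]3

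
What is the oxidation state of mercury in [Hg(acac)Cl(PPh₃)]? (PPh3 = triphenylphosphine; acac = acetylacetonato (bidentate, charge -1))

+2

No counter-ion: the bracketed complex is neutral.
Ligand charges: 1×PPh3 neutral; 1×Cl = -1; 1×acac = -1; sum -2.
Hg + (-2) = 0 ⇒ Hg is +2.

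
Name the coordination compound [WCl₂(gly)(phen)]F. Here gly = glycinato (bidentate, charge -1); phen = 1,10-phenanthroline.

dichloro(glycinato)(1,10-phenanthroline)tungsten(IV) fluoride

The 1 fluoride counter-ion carries a total charge of -1, so each complex ion is 1+.
Ligand charges: 2×chloro (-1 each), 1×glycinato (-1 each), 1×1,10-phenanthroline (neutral); total -3. So W + (-3) = 1+, giving W = +4.
Ligands are named alphabetically: chloro before glycinato before phenanthroline.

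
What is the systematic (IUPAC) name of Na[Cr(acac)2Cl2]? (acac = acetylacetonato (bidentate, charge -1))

The 1 sodium counter-ion carries a total charge of +1, so each complex ion is 1−.
Ligand charges: 2×chloro (-1 each), 2×acetylacetonato (-1 each); total -4. So Cr + (-4) = 1−, giving Cr = +3.
Ligands are named alphabetically: acetylacetonato before chloro.
The complex ion is anionic, so chromium takes the -ate form chromate(III).

sodium bis(acetylacetonato)dichlorochromate(III)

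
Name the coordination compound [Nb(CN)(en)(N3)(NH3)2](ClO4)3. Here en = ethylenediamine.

diammineazidocyano(ethylenediamine)niobium(V) perchlorate

The 3 perchlorate counter-ions carry a total charge of -3, so each complex ion is 3+.
Ligand charges: 1×cyano (-1 each), 1×azido (-1 each), 1×ethylenediamine (neutral), 2×ammine (neutral); total -2. So Nb + (-2) = 3+, giving Nb = +5.
Ligands are named alphabetically: ammine before azido before cyano before ethylenediamine.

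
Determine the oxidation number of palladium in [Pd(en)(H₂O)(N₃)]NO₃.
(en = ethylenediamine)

+2

1 nitrate outside the brackets (-1 each) → the complex ion is 1+.
Ligand charges: 1×N3 = -1; 1×H2O neutral; 1×en neutral; sum -1.
Pd + (-1) = 1+ ⇒ Pd is +2.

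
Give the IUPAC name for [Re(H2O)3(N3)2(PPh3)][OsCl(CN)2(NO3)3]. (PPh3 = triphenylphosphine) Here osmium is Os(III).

Os is given as +3; the anion's ligand charges sum to -6, so the complex anion is 3−.
A 1:1 salt means the cation carries the equal and opposite charge, 3+.
Cation: ligand charges sum to -2; for the ion to be 3+, Re = +5.

triaquadiazido(triphenylphosphine)rhenium(V) chlorodicyanotrinitratoosmate(III)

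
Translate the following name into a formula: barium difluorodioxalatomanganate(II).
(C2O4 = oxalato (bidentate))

Ligands: 2 oxalato (C2O4, -2), 2 fluoro (F, -1). Ligand charge sum = -6.
With Mn in oxidation state +2, the complex ion is [Mn...]^4−.
Charge balance with barium (+2) requires 1 complex ion per 2 barium.

Ba2[Mn(C2O4)2F2]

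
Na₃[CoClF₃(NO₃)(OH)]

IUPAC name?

sodium chlorotrifluorohydroxonitratocobaltate(III)

The 3 sodium counter-ions carry a total charge of +3, so each complex ion is 3−.
Ligand charges: 3×fluoro (-1 each), 1×chloro (-1 each), 1×hydroxo (-1 each), 1×nitrato (-1 each); total -6. So Co + (-6) = 3−, giving Co = +3.
The complex ion is anionic, so cobalt takes the -ate form cobaltate(III).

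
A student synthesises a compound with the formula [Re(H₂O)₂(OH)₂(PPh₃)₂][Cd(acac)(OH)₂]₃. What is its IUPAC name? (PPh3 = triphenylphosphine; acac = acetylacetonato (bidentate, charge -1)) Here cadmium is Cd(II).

diaquadihydroxobis(triphenylphosphine)rhenium(V) (acetylacetonato)dihydroxocadmate(II)

Cd is given as +2; the anion's ligand charges sum to -3, so the complex anion is 1−.
With 3 anions per cation, the cation must be 3×1 = 3+.
Cation: ligand charges sum to -2; for the ion to be 3+, Re = +5.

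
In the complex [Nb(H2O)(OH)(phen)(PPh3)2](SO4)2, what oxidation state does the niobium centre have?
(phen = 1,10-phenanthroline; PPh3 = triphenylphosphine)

+5

2 sulfate outside the brackets (-2 each) → the complex ion is 4+.
Ligand charges: 1×OH = -1; 1×H2O neutral; 1×phen neutral; 2×PPh3 neutral; sum -1.
Nb + (-1) = 4+ ⇒ Nb is +5.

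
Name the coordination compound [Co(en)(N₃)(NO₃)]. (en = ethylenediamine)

There is no counter-ion, so the complex is neutral overall.
Ligand charges: 1×nitrato (-1 each), 1×azido (-1 each), 1×ethylenediamine (neutral); total -2. So Co + (-2) = 0, giving Co = +2.
Ligands are named alphabetically: azido before ethylenediamine before nitrato.

azido(ethylenediamine)nitratocobalt(II)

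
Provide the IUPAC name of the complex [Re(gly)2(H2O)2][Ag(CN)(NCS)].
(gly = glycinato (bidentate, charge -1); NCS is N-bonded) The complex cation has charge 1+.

diaquabis(glycinato)rhenium(III) cyanoisothiocyanatoargentate(I)

The complex cation is given as 1+; its ligand charges sum to -2, so Re = +3.
A 1:1 salt means the anion carries the equal and opposite charge, 1−.
Anion: ligand charges sum to -2; for the ion to be 1−, Ag = +1.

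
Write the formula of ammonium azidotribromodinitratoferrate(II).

Ligands: 3 bromo (Br, -1), 1 azido (N3, -1), 2 nitrato (NO3, -1). Ligand charge sum = -6.
With Fe in oxidation state +2, the complex ion is [Fe...]^4−.
Charge balance with ammonium (+1) requires 1 complex ion per 4 ammonium.

(NH4)4[FeBr3(N3)(NO3)2]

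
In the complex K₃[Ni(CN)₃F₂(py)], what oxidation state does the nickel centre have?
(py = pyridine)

+2

3 potassium outside the brackets (+1 each) → the complex ion is 3−.
Ligand charges: 2×F = -2; 1×py neutral; 3×CN = -3; sum -5.
Ni + (-5) = 3− ⇒ Ni is +2.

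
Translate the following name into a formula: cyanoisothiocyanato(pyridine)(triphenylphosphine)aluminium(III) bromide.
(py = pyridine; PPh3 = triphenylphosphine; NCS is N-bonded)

[Al(CN)(NCS)(PPh3)(py)]Br

Ligands: 1 pyridine (py, neutral), 1 triphenylphosphine (PPh3, neutral), 1 isothiocyanato (NCS, -1), 1 cyano (CN, -1). Ligand charge sum = -2.
Charge balance with bromide (-1) requires 1 complex ion per 1 bromide.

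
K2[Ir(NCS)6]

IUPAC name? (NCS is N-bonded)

The 2 potassium counter-ions carry a total charge of +2, so each complex ion is 2−.
Ligand charges: 6×isothiocyanato (-1 each); total -6. So Ir + (-6) = 2−, giving Ir = +4.
The complex ion is anionic, so iridium takes the -ate form iridate(IV).

potassium hexaisothiocyanatoiridate(IV)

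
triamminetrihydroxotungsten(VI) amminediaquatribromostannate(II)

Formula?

[W(NH3)3(OH)3][SnBr3(H2O)2(NH3)]3

Cation [W…]: ligand charges -3, W(VI) ⇒ ion charge 3+.
Anion [Sn…]: ligand charges -3, Sn(II) ⇒ ion charge 1−.
One 3+ cation requires 3 of the 1− anion.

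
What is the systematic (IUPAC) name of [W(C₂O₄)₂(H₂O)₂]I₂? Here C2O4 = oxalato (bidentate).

The 2 iodide counter-ions carry a total charge of -2, so each complex ion is 2+.
Ligand charges: 2×aqua (neutral), 2×oxalato (-2 each); total -4. So W + (-4) = 2+, giving W = +6.
Ligands are named alphabetically: aqua before oxalato.

diaquadioxalatotungsten(VI) iodide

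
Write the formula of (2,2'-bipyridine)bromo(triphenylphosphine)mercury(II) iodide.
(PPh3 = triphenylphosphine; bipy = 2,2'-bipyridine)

[Hg(bipy)Br(PPh3)]I

Ligands: 1 triphenylphosphine (PPh3, neutral), 1 bromo (Br, -1), 1 2,2'-bipyridine (bipy, neutral). Ligand charge sum = -1.
With Hg in oxidation state +2, the complex ion is [Hg...]^1+.
Charge balance with iodide (-1) requires 1 complex ion per 1 iodide.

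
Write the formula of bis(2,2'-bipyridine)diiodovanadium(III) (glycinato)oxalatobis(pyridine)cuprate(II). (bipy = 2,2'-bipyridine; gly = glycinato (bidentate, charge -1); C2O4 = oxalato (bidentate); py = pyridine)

Cation [V…]: ligand charges -2, V(III) ⇒ ion charge 1+.
Anion [Cu…]: ligand charges -3, Cu(II) ⇒ ion charge 1−.

[V(bipy)2I2][Cu(C2O4)(gly)(py)2]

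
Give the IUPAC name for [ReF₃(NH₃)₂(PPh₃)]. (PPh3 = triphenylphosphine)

diamminetrifluoro(triphenylphosphine)rhenium(III)

There is no counter-ion, so the complex is neutral overall.
Ligand charges: 3×fluoro (-1 each), 1×triphenylphosphine (neutral), 2×ammine (neutral); total -3. So Re + (-3) = 0, giving Re = +3.
Ligands are named alphabetically: ammine before fluoro before triphenylphosphine.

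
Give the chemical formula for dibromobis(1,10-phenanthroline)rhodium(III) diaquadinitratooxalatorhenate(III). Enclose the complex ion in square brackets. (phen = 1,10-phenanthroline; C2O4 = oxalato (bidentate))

[RhBr2(phen)2][Re(C2O4)(H2O)2(NO3)2]

Cation [Rh…]: ligand charges -2, Rh(III) ⇒ ion charge 1+.
Anion [Re…]: ligand charges -4, Re(III) ⇒ ion charge 1−.
One 1+ cation balances one 1− anion.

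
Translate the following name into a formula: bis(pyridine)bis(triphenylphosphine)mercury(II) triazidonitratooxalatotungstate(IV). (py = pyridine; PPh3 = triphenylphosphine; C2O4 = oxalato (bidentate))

[Hg(PPh3)2(py)2][W(C2O4)(N3)3(NO3)]

Cation [Hg…]: ligand charges 0, Hg(II) ⇒ ion charge 2+.
Anion [W…]: ligand charges -6, W(IV) ⇒ ion charge 2−.
One 2+ cation balances one 2− anion.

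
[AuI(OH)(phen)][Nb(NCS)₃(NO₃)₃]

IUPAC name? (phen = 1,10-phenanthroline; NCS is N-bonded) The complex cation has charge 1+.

hydroxoiodo(1,10-phenanthroline)gold(III) triisothiocyanatotrinitratoniobate(V)

Both ions are complex: the cation is named first with the plain metal name, the anion second with the -ate form; each ion's ligands are alphabetised independently.
The complex cation is given as 1+; its ligand charges sum to -2, so Au = +3.
A 1:1 salt means the anion carries the equal and opposite charge, 1−.
Anion: ligand charges sum to -6; for the ion to be 1−, Nb = +5.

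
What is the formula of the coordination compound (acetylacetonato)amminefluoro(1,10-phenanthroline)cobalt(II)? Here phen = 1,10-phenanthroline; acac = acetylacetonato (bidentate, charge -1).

[Co(acac)F(NH3)(phen)]

Ligands: 1 1,10-phenanthroline (phen, neutral), 1 fluoro (F, -1), 1 ammine (NH3, neutral), 1 acetylacetonato (acac, -1). Ligand charge sum = -2.
With Co in oxidation state +2, the complex ion is [Co...].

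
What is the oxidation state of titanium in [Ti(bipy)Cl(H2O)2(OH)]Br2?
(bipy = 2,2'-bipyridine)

+4

2 bromide outside the brackets (-1 each) → the complex ion is 2+.
Ligand charges: 1×Cl = -1; 1×OH = -1; 1×bipy neutral; 2×H2O neutral; sum -2.
Ti + (-2) = 2+ ⇒ Ti is +4.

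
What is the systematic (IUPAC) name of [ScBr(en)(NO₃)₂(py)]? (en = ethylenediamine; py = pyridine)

bromo(ethylenediamine)dinitrato(pyridine)scandium(III)

There is no counter-ion, so the complex is neutral overall.
Ligand charges: 2×nitrato (-1 each), 1×ethylenediamine (neutral), 1×pyridine (neutral), 1×bromo (-1 each); total -3. So Sc + (-3) = 0, giving Sc = +3.
Ligands are named alphabetically: bromo before ethylenediamine before nitrato before pyridine.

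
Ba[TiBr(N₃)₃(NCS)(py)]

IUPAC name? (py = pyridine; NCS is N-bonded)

barium triazidobromoisothiocyanato(pyridine)titanate(III)

The 1 barium counter-ion carries a total charge of +2, so each complex ion is 2−.
Ligand charges: 3×azido (-1 each), 1×bromo (-1 each), 1×pyridine (neutral), 1×isothiocyanato (-1 each); total -5. So Ti + (-5) = 2−, giving Ti = +3.
Ligands are named alphabetically: azido before bromo before isothiocyanato before pyridine.
The complex ion is anionic, so titanium takes the -ate form titanate(III).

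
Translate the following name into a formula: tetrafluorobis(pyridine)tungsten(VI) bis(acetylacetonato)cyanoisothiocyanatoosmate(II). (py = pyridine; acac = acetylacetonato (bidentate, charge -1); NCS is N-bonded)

Cation [W…]: ligand charges -4, W(VI) ⇒ ion charge 2+.
Anion [Os…]: ligand charges -4, Os(II) ⇒ ion charge 2−.

[WF4(py)2][Os(acac)2(CN)(NCS)]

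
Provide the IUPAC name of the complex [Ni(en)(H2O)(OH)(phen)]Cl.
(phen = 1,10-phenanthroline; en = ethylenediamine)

aqua(ethylenediamine)hydroxo(1,10-phenanthroline)nickel(II) chloride

The 1 chloride counter-ion carries a total charge of -1, so each complex ion is 1+.
Ligand charges: 1×1,10-phenanthroline (neutral), 1×hydroxo (-1 each), 1×aqua (neutral), 1×ethylenediamine (neutral); total -1. So Ni + (-1) = 1+, giving Ni = +2.
Ligands are named alphabetically: aqua before ethylenediamine before hydroxo before phenanthroline.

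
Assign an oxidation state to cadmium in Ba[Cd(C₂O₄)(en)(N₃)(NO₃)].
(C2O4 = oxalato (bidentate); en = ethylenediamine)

1 barium outside the brackets (+2 each) → the complex ion is 2−.
Ligand charges: 1×NO3 = -1; 1×C2O4 = -2; 1×en neutral; 1×N3 = -1; sum -4.
Cd + (-4) = 2− ⇒ Cd is +2.

+2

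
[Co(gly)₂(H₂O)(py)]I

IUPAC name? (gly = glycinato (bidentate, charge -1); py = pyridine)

aquabis(glycinato)(pyridine)cobalt(III) iodide

The 1 iodide counter-ion carries a total charge of -1, so each complex ion is 1+.
Ligand charges: 2×glycinato (-1 each), 1×pyridine (neutral), 1×aqua (neutral); total -2. So Co + (-2) = 1+, giving Co = +3.
Ligands are named alphabetically: aqua before glycinato before pyridine.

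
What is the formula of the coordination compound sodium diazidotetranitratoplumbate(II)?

Na4[Pb(N3)2(NO3)4]

Ligands: 4 nitrato (NO3, -1), 2 azido (N3, -1). Ligand charge sum = -6.
With Pb in oxidation state +2, the complex ion is [Pb...]^4−.
Charge balance with sodium (+1) requires 1 complex ion per 4 sodium.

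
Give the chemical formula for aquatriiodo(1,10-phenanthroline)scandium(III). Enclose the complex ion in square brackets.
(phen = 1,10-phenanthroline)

Ligands: 3 iodo (I, -1), 1 aqua (H2O, neutral), 1 1,10-phenanthroline (phen, neutral). Ligand charge sum = -3.
With Sc in oxidation state +3, the complex ion is [Sc...].

[Sc(H2O)I3(phen)]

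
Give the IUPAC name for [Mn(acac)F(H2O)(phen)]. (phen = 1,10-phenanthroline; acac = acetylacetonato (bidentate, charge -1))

There is no counter-ion, so the complex is neutral overall.
Ligand charges: 1×fluoro (-1 each), 1×aqua (neutral), 1×1,10-phenanthroline (neutral), 1×acetylacetonato (-1 each); total -2. So Mn + (-2) = 0, giving Mn = +2.
Ligands are named alphabetically: acetylacetonato before aqua before fluoro before phenanthroline.

(acetylacetonato)aquafluoro(1,10-phenanthroline)manganese(II)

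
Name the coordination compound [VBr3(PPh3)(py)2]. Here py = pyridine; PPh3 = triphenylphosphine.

tribromobis(pyridine)(triphenylphosphine)vanadium(III)

There is no counter-ion, so the complex is neutral overall.
Ligand charges: 2×pyridine (neutral), 1×triphenylphosphine (neutral), 3×bromo (-1 each); total -3. So V + (-3) = 0, giving V = +3.
Ligands are named alphabetically: bromo before pyridine before triphenylphosphine.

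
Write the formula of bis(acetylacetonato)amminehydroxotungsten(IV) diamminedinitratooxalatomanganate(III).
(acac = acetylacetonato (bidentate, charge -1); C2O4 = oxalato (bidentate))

Cation [W…]: ligand charges -3, W(IV) ⇒ ion charge 1+.
Anion [Mn…]: ligand charges -4, Mn(III) ⇒ ion charge 1−.
One 1+ cation balances one 1− anion.

[W(acac)2(NH3)(OH)][Mn(C2O4)(NH3)2(NO3)2]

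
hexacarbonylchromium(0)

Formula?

[Cr(CO)6]

Ligands: 6 carbonyl (CO, neutral). Ligand charge sum = 0.
With Cr in oxidation state 0, the complex ion is [Cr...].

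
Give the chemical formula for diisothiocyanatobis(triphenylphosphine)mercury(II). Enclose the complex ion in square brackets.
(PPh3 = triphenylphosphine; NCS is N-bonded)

[Hg(NCS)2(PPh3)2]

Ligands: 2 triphenylphosphine (PPh3, neutral), 2 isothiocyanato (NCS, -1). Ligand charge sum = -2.
With Hg in oxidation state +2, the complex ion is [Hg...].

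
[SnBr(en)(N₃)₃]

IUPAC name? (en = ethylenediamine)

triazidobromo(ethylenediamine)tin(IV)

There is no counter-ion, so the complex is neutral overall.
Ligand charges: 1×bromo (-1 each), 1×ethylenediamine (neutral), 3×azido (-1 each); total -4. So Sn + (-4) = 0, giving Sn = +4.
Ligands are named alphabetically: azido before bromo before ethylenediamine.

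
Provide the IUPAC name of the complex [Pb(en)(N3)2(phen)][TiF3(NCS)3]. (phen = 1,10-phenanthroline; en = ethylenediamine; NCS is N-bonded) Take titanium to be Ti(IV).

diazido(ethylenediamine)(1,10-phenanthroline)lead(IV) trifluorotriisothiocyanatotitanate(IV)

Ti is given as +4; the anion's ligand charges sum to -6, so the complex anion is 2−.
A 1:1 salt means the cation carries the equal and opposite charge, 2+.
Cation: ligand charges sum to -2; for the ion to be 2+, Pb = +4.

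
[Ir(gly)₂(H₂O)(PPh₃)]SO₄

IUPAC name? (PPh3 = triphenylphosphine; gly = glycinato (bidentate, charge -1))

aquabis(glycinato)(triphenylphosphine)iridium(IV) sulfate

The 1 sulfate counter-ion carries a total charge of -2, so each complex ion is 2+.
Ligand charges: 1×aqua (neutral), 1×triphenylphosphine (neutral), 2×glycinato (-1 each); total -2. So Ir + (-2) = 2+, giving Ir = +4.
Ligands are named alphabetically: aqua before glycinato before triphenylphosphine.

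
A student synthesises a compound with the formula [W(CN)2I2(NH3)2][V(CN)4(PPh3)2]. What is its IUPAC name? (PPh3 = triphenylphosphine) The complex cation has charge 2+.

diamminedicyanodiiodotungsten(VI) tetracyanobis(triphenylphosphine)vanadate(II)

The complex cation is given as 2+; its ligand charges sum to -4, so W = +6.
A 1:1 salt means the anion carries the equal and opposite charge, 2−.
Anion: ligand charges sum to -4; for the ion to be 2−, V = +2.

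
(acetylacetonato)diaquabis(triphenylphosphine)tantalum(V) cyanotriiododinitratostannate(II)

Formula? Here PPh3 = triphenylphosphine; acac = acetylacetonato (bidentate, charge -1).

Cation [Ta…]: ligand charges -1, Ta(V) ⇒ ion charge 4+.
Anion [Sn…]: ligand charges -6, Sn(II) ⇒ ion charge 4−.
One 4+ cation balances one 4− anion.

[Ta(acac)(H2O)2(PPh3)2][Sn(CN)I3(NO3)2]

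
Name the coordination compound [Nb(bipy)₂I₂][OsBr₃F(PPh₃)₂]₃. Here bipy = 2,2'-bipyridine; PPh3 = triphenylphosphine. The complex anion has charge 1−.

bis(2,2'-bipyridine)diiodoniobium(V) tribromofluorobis(triphenylphosphine)osmate(III)

Both ions are complex: the cation is named first with the plain metal name, the anion second with the -ate form; each ion's ligands are alphabetised independently.
The complex anion is given as 1−; its ligand charges sum to -4, so Os = +3.
With 3 anions per cation, the cation must be 3×1 = 3+.
Cation: ligand charges sum to -2; for the ion to be 3+, Nb = +5.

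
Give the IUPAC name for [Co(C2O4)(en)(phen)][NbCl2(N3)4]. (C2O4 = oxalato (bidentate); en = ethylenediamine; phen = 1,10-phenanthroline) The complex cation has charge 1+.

(ethylenediamine)oxalato(1,10-phenanthroline)cobalt(III) tetraazidodichloroniobate(V)

Both ions are complex: the cation is named first with the plain metal name, the anion second with the -ate form; each ion's ligands are alphabetised independently.
The complex cation is given as 1+; its ligand charges sum to -2, so Co = +3.
A 1:1 salt means the anion carries the equal and opposite charge, 1−.
Anion: ligand charges sum to -6; for the ion to be 1−, Nb = +5.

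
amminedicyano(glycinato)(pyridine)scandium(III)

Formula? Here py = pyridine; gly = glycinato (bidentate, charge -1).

[Sc(CN)2(gly)(NH3)(py)]

Ligands: 1 pyridine (py, neutral), 1 glycinato (gly, -1), 2 cyano (CN, -1), 1 ammine (NH3, neutral). Ligand charge sum = -3.
With Sc in oxidation state +3, the complex ion is [Sc...].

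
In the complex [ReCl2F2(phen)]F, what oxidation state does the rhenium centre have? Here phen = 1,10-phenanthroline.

1 fluoride outside the brackets (-1 each) → the complex ion is 1+.
Ligand charges: 2×Cl = -2; 1×phen neutral; 2×F = -2; sum -4.
Re + (-4) = 1+ ⇒ Re is +5.

+5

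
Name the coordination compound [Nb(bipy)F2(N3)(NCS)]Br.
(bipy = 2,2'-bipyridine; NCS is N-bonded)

azido(2,2'-bipyridine)difluoroisothiocyanatoniobium(V) bromide

The 1 bromide counter-ion carries a total charge of -1, so each complex ion is 1+.
Ligand charges: 1×azido (-1 each), 1×2,2'-bipyridine (neutral), 2×fluoro (-1 each), 1×isothiocyanato (-1 each); total -4. So Nb + (-4) = 1+, giving Nb = +5.
Ligands are named alphabetically: azido before bipyridine before fluoro before isothiocyanato.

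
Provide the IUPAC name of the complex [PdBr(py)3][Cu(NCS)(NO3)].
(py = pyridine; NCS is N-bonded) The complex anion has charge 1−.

Both ions are complex: the cation is named first with the plain metal name, the anion second with the -ate form; each ion's ligands are alphabetised independently.
The complex anion is given as 1−; its ligand charges sum to -2, so Cu = +1.
A 1:1 salt means the cation carries the equal and opposite charge, 1+.
Cation: ligand charges sum to -1; for the ion to be 1+, Pd = +2.

bromotris(pyridine)palladium(II) isothiocyanatonitratocuprate(I)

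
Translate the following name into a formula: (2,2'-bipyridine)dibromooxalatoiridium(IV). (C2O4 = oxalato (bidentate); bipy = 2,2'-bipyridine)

Ligands: 1 oxalato (C2O4, -2), 2 bromo (Br, -1), 1 2,2'-bipyridine (bipy, neutral). Ligand charge sum = -4.
With Ir in oxidation state +4, the complex ion is [Ir...].

[Ir(bipy)Br2(C2O4)]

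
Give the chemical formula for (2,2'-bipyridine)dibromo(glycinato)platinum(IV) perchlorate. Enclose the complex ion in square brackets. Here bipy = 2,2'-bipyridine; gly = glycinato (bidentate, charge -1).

[Pt(bipy)Br2(gly)]ClO4

Ligands: 2 bromo (Br, -1), 1 2,2'-bipyridine (bipy, neutral), 1 glycinato (gly, -1). Ligand charge sum = -3.
With Pt in oxidation state +4, the complex ion is [Pt...]^1+.
Charge balance with perchlorate (-1) requires 1 complex ion per 1 perchlorate.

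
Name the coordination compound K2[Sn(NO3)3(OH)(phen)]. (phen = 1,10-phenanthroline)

potassium hydroxotrinitrato(1,10-phenanthroline)stannate(II)

The 2 potassium counter-ions carry a total charge of +2, so each complex ion is 2−.
Ligand charges: 3×nitrato (-1 each), 1×hydroxo (-1 each), 1×1,10-phenanthroline (neutral); total -4. So Sn + (-4) = 2−, giving Sn = +2.
The complex ion is anionic, so tin takes the -ate form stannate(II).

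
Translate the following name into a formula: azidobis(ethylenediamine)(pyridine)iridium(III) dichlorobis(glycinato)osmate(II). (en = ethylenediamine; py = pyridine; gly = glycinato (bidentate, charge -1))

[Ir(en)2(N3)(py)][OsCl2(gly)2]

Cation [Ir…]: ligand charges -1, Ir(III) ⇒ ion charge 2+.
Anion [Os…]: ligand charges -4, Os(II) ⇒ ion charge 2−.
One 2+ cation balances one 2− anion.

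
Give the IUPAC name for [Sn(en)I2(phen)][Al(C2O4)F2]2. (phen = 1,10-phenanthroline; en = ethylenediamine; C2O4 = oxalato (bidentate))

Aluminium is always +3 in its complexes; the anion's ligand charges sum to -4, so the complex anion is 1−.
With 2 anions per cation, the cation must be 2×1 = 2+.
Cation: ligand charges sum to -2; for the ion to be 2+, Sn = +4.

(ethylenediamine)diiodo(1,10-phenanthroline)tin(IV) difluorooxalatoaluminate(III)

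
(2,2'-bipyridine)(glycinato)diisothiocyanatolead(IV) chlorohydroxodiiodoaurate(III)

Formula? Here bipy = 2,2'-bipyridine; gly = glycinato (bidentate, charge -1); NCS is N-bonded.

Cation [Pb…]: ligand charges -3, Pb(IV) ⇒ ion charge 1+.
Anion [Au…]: ligand charges -4, Au(III) ⇒ ion charge 1−.
One 1+ cation balances one 1− anion.

[Pb(bipy)(gly)(NCS)2][AuClI2(OH)]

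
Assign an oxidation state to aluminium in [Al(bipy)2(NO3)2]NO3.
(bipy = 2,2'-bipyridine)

+3

1 nitrate outside the brackets (-1 each) → the complex ion is 1+.
Ligand charges: 2×bipy neutral; 2×NO3 = -2; sum -2.
Al + (-2) = 1+ ⇒ Al is +3.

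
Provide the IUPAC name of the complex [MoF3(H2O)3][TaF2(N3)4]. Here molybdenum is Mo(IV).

Both ions are complex: the cation is named first with the plain metal name, the anion second with the -ate form; each ion's ligands are alphabetised independently.
Mo is given as +4; the cation's ligand charges sum to -3, so the complex cation is 1+.
A 1:1 salt means the anion carries the equal and opposite charge, 1−.
Anion: ligand charges sum to -6; for the ion to be 1−, Ta = +5.

triaquatrifluoromolybdenum(IV) tetraazidodifluorotantalate(V)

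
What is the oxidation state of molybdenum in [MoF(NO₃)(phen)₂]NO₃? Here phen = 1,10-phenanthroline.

+3

1 nitrate outside the brackets (-1 each) → the complex ion is 1+.
Ligand charges: 1×F = -1; 1×NO3 = -1; 2×phen neutral; sum -2.
Mo + (-2) = 1+ ⇒ Mo is +3.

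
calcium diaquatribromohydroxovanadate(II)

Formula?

Ligands: 3 bromo (Br, -1), 1 hydroxo (OH, -1), 2 aqua (H2O, neutral). Ligand charge sum = -4.
With V in oxidation state +2, the complex ion is [V...]^2−.
Charge balance with calcium (+2) requires 1 complex ion per 1 calcium.

Ca[VBr3(H2O)2(OH)]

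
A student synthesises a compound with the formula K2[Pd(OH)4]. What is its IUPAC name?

The 2 potassium counter-ions carry a total charge of +2, so each complex ion is 2−.
Ligand charges: 4×hydroxo (-1 each); total -4. So Pd + (-4) = 2−, giving Pd = +2.
The complex ion is anionic, so palladium takes the -ate form palladate(II).

potassium tetrahydroxopalladate(II)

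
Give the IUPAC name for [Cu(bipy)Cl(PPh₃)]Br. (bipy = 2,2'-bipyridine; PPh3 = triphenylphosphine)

The 1 bromide counter-ion carries a total charge of -1, so each complex ion is 1+.
Ligand charges: 1×2,2'-bipyridine (neutral), 1×chloro (-1 each), 1×triphenylphosphine (neutral); total -1. So Cu + (-1) = 1+, giving Cu = +2.
Ligands are named alphabetically: bipyridine before chloro before triphenylphosphine.

(2,2'-bipyridine)chloro(triphenylphosphine)copper(II) bromide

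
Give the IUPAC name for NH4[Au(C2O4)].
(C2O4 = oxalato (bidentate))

The 1 ammonium counter-ion carries a total charge of +1, so each complex ion is 1−.
Ligand charges: 1×oxalato (-2 each); total -2. So Au + (-2) = 1−, giving Au = +1.
The complex ion is anionic, so gold takes the -ate form aurate(I).

ammonium oxalatoaurate(I)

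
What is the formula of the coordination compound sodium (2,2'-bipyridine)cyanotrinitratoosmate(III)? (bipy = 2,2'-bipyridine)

Na[Os(bipy)(CN)(NO3)3]

Ligands: 1 2,2'-bipyridine (bipy, neutral), 3 nitrato (NO3, -1), 1 cyano (CN, -1). Ligand charge sum = -4.
Charge balance with sodium (+1) requires 1 complex ion per 1 sodium.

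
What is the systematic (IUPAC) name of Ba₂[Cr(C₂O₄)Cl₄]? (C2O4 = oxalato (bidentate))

The 2 barium counter-ions carry a total charge of +4, so each complex ion is 4−.
Ligand charges: 4×chloro (-1 each), 1×oxalato (-2 each); total -6. So Cr + (-6) = 4−, giving Cr = +2.
Ligands are named alphabetically: chloro before oxalato.
The complex ion is anionic, so chromium takes the -ate form chromate(II).

barium tetrachlorooxalatochromate(II)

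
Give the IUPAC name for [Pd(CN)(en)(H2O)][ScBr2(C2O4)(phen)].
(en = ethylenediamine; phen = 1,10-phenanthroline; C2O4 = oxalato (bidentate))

Scandium is always +3 in its complexes; the anion's ligand charges sum to -4, so the complex anion is 1−.
A 1:1 salt means the cation carries the equal and opposite charge, 1+.
Cation: ligand charges sum to -1; for the ion to be 1+, Pd = +2.

aquacyano(ethylenediamine)palladium(II) dibromooxalato(1,10-phenanthroline)scandate(III)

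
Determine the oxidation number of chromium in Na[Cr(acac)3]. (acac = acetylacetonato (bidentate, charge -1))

1 sodium outside the brackets (+1 each) → the complex ion is 1−.
Ligand charges: 3×acac = -3; sum -3.
Cr + (-3) = 1− ⇒ Cr is +2.

+2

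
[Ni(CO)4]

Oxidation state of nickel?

0

No counter-ion: the bracketed complex is neutral.
Ligand charges: 4×CO neutral; sum 0.
Ni + (0) = 0 ⇒ Ni is 0.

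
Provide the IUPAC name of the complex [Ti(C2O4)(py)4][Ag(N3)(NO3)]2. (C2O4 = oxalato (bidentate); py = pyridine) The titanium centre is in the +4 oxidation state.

Both ions are complex: the cation is named first with the plain metal name, the anion second with the -ate form; each ion's ligands are alphabetised independently.
Ti is given as +4; the cation's ligand charges sum to -2, so the complex cation is 2+.
With 2 anions per cation, each anion must be 2/2 = 1−.
Anion: ligand charges sum to -2; for the ion to be 1−, Ag = +1.

oxalatotetrakis(pyridine)titanium(IV) azidonitratoargentate(I)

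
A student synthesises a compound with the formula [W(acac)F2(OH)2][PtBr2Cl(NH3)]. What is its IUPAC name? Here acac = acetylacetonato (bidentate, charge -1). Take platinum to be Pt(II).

Both ions are complex: the cation is named first with the plain metal name, the anion second with the -ate form; each ion's ligands are alphabetised independently.
Pt is given as +2; the anion's ligand charges sum to -3, so the complex anion is 1−.
A 1:1 salt means the cation carries the equal and opposite charge, 1+.
Cation: ligand charges sum to -5; for the ion to be 1+, W = +6.

(acetylacetonato)difluorodihydroxotungsten(VI) amminedibromochloroplatinate(II)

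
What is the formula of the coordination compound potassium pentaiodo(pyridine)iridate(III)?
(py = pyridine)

Ligands: 5 iodo (I, -1), 1 pyridine (py, neutral). Ligand charge sum = -5.
With Ir in oxidation state +3, the complex ion is [Ir...]^2−.
Charge balance with potassium (+1) requires 1 complex ion per 2 potassium.

K2[IrI5(py)]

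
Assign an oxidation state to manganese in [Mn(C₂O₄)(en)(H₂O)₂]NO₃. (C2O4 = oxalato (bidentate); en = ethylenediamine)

+3

1 nitrate outside the brackets (-1 each) → the complex ion is 1+.
Ligand charges: 1×C2O4 = -2; 1×en neutral; 2×H2O neutral; sum -2.
Mn + (-2) = 1+ ⇒ Mn is +3.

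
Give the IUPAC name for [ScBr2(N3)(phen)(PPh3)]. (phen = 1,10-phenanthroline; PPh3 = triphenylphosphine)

There is no counter-ion, so the complex is neutral overall.
Ligand charges: 1×1,10-phenanthroline (neutral), 1×triphenylphosphine (neutral), 1×azido (-1 each), 2×bromo (-1 each); total -3. So Sc + (-3) = 0, giving Sc = +3.
Ligands are named alphabetically: azido before bromo before phenanthroline before triphenylphosphine.

azidodibromo(1,10-phenanthroline)(triphenylphosphine)scandium(III)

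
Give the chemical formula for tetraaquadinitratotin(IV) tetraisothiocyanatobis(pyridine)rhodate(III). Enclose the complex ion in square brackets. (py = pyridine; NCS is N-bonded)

Cation [Sn…]: ligand charges -2, Sn(IV) ⇒ ion charge 2+.
Anion [Rh…]: ligand charges -4, Rh(III) ⇒ ion charge 1−.

[Sn(H2O)4(NO3)2][Rh(NCS)4(py)2]2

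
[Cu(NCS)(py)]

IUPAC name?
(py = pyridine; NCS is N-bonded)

isothiocyanato(pyridine)copper(I)

There is no counter-ion, so the complex is neutral overall.
Ligand charges: 1×pyridine (neutral), 1×isothiocyanato (-1 each); total -1. So Cu + (-1) = 0, giving Cu = +1.
Ligands are named alphabetically: isothiocyanato before pyridine.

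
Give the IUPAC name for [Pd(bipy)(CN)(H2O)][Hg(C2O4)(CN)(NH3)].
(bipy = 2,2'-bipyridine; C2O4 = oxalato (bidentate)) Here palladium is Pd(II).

aqua(2,2'-bipyridine)cyanopalladium(II) amminecyanooxalatomercurate(II)

Pd is given as +2; the cation's ligand charges sum to -1, so the complex cation is 1+.
A 1:1 salt means the anion carries the equal and opposite charge, 1−.
Anion: ligand charges sum to -3; for the ion to be 1−, Hg = +2.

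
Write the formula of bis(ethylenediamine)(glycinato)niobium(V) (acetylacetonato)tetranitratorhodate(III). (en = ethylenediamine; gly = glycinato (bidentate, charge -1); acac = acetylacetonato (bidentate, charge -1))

[Nb(en)2(gly)][Rh(acac)(NO3)4]2

Cation [Nb…]: ligand charges -1, Nb(V) ⇒ ion charge 4+.
Anion [Rh…]: ligand charges -5, Rh(III) ⇒ ion charge 2−.
One 4+ cation requires 2 of the 2− anion.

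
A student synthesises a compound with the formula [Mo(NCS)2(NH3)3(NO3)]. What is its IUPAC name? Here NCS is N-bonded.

There is no counter-ion, so the complex is neutral overall.
Ligand charges: 3×ammine (neutral), 1×nitrato (-1 each), 2×isothiocyanato (-1 each); total -3. So Mo + (-3) = 0, giving Mo = +3.
Ligands are named alphabetically: ammine before isothiocyanato before nitrato.

triamminediisothiocyanatonitratomolybdenum(III)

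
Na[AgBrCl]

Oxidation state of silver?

+1

1 sodium outside the brackets (+1 each) → the complex ion is 1−.
Ligand charges: 1×Cl = -1; 1×Br = -1; sum -2.
Ag + (-2) = 1− ⇒ Ag is +1.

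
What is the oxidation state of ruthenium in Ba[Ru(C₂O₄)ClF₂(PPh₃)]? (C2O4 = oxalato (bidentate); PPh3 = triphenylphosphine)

1 barium outside the brackets (+2 each) → the complex ion is 2−.
Ligand charges: 1×Cl = -1; 1×C2O4 = -2; 2×F = -2; 1×PPh3 neutral; sum -5.
Ru + (-5) = 2− ⇒ Ru is +3.

+3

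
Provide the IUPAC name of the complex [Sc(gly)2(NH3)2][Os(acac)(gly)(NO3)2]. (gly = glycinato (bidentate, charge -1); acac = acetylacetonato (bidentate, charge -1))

diamminebis(glycinato)scandium(III) (acetylacetonato)(glycinato)dinitratoosmate(III)

Scandium is always +3 in its complexes; the cation's ligand charges sum to -2, so the complex cation is 1+.
A 1:1 salt means the anion carries the equal and opposite charge, 1−.
Anion: ligand charges sum to -4; for the ion to be 1−, Os = +3.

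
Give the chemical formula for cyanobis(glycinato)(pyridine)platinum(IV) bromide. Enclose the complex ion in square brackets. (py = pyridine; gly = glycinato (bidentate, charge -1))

[Pt(CN)(gly)2(py)]Br

Ligands: 1 pyridine (py, neutral), 1 cyano (CN, -1), 2 glycinato (gly, -1). Ligand charge sum = -3.
With Pt in oxidation state +4, the complex ion is [Pt...]^1+.
Charge balance with bromide (-1) requires 1 complex ion per 1 bromide.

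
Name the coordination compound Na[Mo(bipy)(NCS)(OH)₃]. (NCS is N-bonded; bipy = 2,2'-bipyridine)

sodium (2,2'-bipyridine)trihydroxoisothiocyanatomolybdate(III)

The 1 sodium counter-ion carries a total charge of +1, so each complex ion is 1−.
Ligand charges: 1×isothiocyanato (-1 each), 3×hydroxo (-1 each), 1×2,2'-bipyridine (neutral); total -4. So Mo + (-4) = 1−, giving Mo = +3.
Ligands are named alphabetically: bipyridine before hydroxo before isothiocyanato.
The complex ion is anionic, so molybdenum takes the -ate form molybdate(III).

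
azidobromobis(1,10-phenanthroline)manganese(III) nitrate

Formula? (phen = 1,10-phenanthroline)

[MnBr(N3)(phen)2]NO3

Ligands: 1 bromo (Br, -1), 1 azido (N3, -1), 2 1,10-phenanthroline (phen, neutral). Ligand charge sum = -2.
Charge balance with nitrate (-1) requires 1 complex ion per 1 nitrate.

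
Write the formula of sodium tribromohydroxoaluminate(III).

Na[AlBr3(OH)]

Ligands: 1 hydroxo (OH, -1), 3 bromo (Br, -1). Ligand charge sum = -4.
Charge balance with sodium (+1) requires 1 complex ion per 1 sodium.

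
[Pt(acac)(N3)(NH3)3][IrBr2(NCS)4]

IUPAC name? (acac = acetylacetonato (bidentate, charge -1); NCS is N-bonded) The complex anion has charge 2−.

(acetylacetonato)triammineazidoplatinum(IV) dibromotetraisothiocyanatoiridate(IV)

The complex anion is given as 2−; its ligand charges sum to -6, so Ir = +4.
A 1:1 salt means the cation carries the equal and opposite charge, 2+.
Cation: ligand charges sum to -2; for the ion to be 2+, Pt = +4.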